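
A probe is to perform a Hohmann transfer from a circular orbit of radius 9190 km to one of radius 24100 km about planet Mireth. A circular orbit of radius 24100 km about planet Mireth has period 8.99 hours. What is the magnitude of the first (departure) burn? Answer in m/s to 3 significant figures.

Δv₁ = 1540 m/s

From Kepler's third law T² = 4π²r³/μ at r = 24100 km, T = 8.99 hours = 8.99 × 3600 s = 32364 s: μ = 4π²r³/T² = 5.27578×10^5 km³/s².
Transfer-ellipse semi-major axis a_t = (r₁ + r₂)/2 = (9190 + 24100)/2 = 16645 km.
Circular speed at r = 9190 km: v_c = √(μ/r) = 7.577 km/s.
Vis-viva on the transfer ellipse at r = 9190 km gives v_t = √[μ(2/r − 1/a_t)] = 9.117 km/s.
Δv₁ = |v_t − v_c| = |9.117 − 7.577| = 1.540 km/s.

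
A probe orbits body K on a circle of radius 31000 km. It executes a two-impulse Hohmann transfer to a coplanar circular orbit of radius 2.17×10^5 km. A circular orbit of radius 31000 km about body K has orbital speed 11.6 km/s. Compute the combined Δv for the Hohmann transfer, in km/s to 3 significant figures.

From the circular-orbit relation v² = μ/r at r = 31000 km: μ = v²r = (11.6)² × 31000 = 4.17136×10^6 km³/s².
Transfer-ellipse semi-major axis a_t = (r₁ + r₂)/2 = (31000 + 2.170×10^5)/2 = 1.240×10^5 km.
At r₁ the circular-orbit speed is v₁ = √(μ/r₁) = 11.6000 km/s.
Transfer-orbit speed at r₁ (vis-viva equation): v_p = √[μ(2/r₁ − 1/a_t)] = 15.3454 km/s.
First burn Δv₁ = |v_p − v₁| = 3.7454 km/s.
At r₂, v₂ = √(μ/r₂) = 4.3844 km/s.
Transfer-orbit speed at r₂: v_a = √[μ(2/r₂ − 1/a_t)] = 2.1922 km/s.
Second burn Δv₂ = |v₂ − v_a| = 2.1922 km/s.
Δv = Δv₁ + Δv₂ = 3.7454 + 2.1922 = 5.938 km/s.

Δv = 5.94 km/s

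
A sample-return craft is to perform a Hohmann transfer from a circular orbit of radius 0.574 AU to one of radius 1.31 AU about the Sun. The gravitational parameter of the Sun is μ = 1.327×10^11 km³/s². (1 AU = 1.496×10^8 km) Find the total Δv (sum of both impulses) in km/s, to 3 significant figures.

In km: r₁ = 0.574 × 1.496×10^8 = 8.58704×10^7 km; r₂ = 1.31 × 1.496×10^8 = 1.95976×10^8 km.
Semi-major axis of the transfer orbit: a_t = (8.58704×10^7 + 1.95976×10^8)/2 = 1.409232×10^8 km.
At r₁ the circular-orbit speed is v₁ = √(μ/r₁) = 39.311 km/s.
Transfer-orbit speed at r₁ (vis-viva): v_p = √[μ(2/r₁ − 1/a_t)] = 46.358 km/s.
First burn Δv₁ = |v_p − v₁| = 7.047 km/s.
Circular speed at r₂: v₂ = √(μ/r₂) = 26.022 km/s.
Transfer-orbit speed at r₂: v_a = √[μ(2/r₂ − 1/a_t)] = 20.313 km/s.
Second burn Δv₂ = |v₂ − v_a| = 5.709 km/s.
Total Δv = Δv₁ + Δv₂ = 12.76 km/s.

Δv = 12.8 km/s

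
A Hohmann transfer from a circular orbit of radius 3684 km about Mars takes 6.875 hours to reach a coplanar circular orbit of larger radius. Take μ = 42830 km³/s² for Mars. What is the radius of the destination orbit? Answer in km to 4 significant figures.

Transfer time t = 6.875 hours = 24750 s, and t = π√(a_t³/μ).
So a_t = (μ t²/π²)^(1/3) = (42830 × (24750)² / π²)^(1/3) = 13853 km.
Since a_t = (r₁ + r₂)/2, r₂ = 2a_t − r₁ = 2×13853 − 3684 = 24022 km.

r₂ = 24020 km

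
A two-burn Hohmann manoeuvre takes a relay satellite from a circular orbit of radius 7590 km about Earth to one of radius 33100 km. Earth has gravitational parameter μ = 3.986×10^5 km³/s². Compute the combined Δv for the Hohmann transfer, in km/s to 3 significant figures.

Semi-major axis of the transfer orbit: a_t = (7590 + 33100)/2 = 20345 km.
Circular speed at r₁: v₁ = √(μ/r₁) = √(3.986×10^5/7590) = 7.2468 km/s.
On the transfer ellipse at r₁, vis-viva equation gives v_p = √[μ(2/r₁ − 1/a_t)] = 9.2434 km/s.
First burn Δv₁ = |v_p − v₁| = 1.9966 km/s.
At r₂, v₂ = √(μ/r₂) = 3.4702 km/s.
Transfer-orbit speed at r₂: v_a = √[μ(2/r₂ − 1/a_t)] = 2.1196 km/s.
Second burn Δv₂ = |v₂ − v_a| = 1.3506 km/s.
Δv = Δv₁ + Δv₂ = 1.9966 + 1.3506 = 3.347 km/s.

Δv = 3.35 km/s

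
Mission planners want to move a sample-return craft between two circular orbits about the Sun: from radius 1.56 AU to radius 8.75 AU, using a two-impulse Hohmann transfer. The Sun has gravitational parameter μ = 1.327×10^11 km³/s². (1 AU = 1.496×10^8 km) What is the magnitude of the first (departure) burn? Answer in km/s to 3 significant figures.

Δv₁ = 7.22 km/s

In km: r₁ = 1.56 × 1.496×10^8 = 2.33376×10^8 km; r₂ = 8.75 × 1.496×10^8 = 1.309×10^9 km.
Transfer-ellipse semi-major axis a_t = (r₁ + r₂)/2 = (2.33376×10^8 + 1.309×10^9)/2 = 7.71188×10^8 km.
Circular speed at r = 2.33376×10^8 km: v_c = √(μ/r) = 23.846 km/s.
Transfer-orbit speed at the same r (vis-viva, a = a_t): v_t = √[μ(2/r − 1/a_t)] = 31.067 km/s.
Δv₁ = |v_t − v_c| = |31.067 − 23.846| = 7.221 km/s.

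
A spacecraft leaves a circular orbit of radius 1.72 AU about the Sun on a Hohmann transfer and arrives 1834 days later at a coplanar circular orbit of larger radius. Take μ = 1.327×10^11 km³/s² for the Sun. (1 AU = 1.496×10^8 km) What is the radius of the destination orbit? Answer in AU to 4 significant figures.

In km: r₁ = 1.72 × 1.496×10^8 = 2.57312×10^8 km.
Transfer time t = 1834 days = 1.584576×10^8 s, and t = π√(a_t³/μ).
So a_t = (μ t²/π²)^(1/3) = (1.327×10^11 × (1.584576×10^8)² / π²)^(1/3) = 6.9630×10^8 km.
Since a_t = (r₁ + r₂)/2, r₂ = 2a_t − r₁ = 2×6.9630×10^8 − 2.57312×10^8 = 1.135288×10^9 km.
In AU: r₂ = 1.135288×10^9 / 1.496×10^8 = 7.589 AU.

r₂ = 7.589 AU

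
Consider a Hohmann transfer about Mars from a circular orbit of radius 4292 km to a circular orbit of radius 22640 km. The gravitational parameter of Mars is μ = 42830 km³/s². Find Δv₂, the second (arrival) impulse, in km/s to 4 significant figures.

Semi-major axis of the transfer orbit: a_t = (4292 + 22640)/2 = 13466 km.
Circular speed at r = 22640 km: v_c = √(μ/r) = 1.3754 km/s.
Vis-viva on the transfer ellipse at r = 22640 km gives v_t = √[μ(2/r − 1/a_t)] = 0.77651 km/s.
Δv₂ = |v_t − v_c| = |0.77651 − 1.3754| = 0.5989 km/s.

Δv₂ = 0.5989 km/s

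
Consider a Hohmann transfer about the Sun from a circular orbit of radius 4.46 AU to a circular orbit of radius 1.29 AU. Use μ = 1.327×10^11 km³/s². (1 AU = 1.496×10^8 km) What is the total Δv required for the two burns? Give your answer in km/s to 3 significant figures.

Δv = 11.1 km/s

In km: r₁ = 4.46 × 1.496×10^8 = 6.67216×10^8 km; r₂ = 1.29 × 1.496×10^8 = 1.92984×10^8 km.
Semi-major axis of the transfer orbit: a_t = (6.67216×10^8 + 1.92984×10^8)/2 = 4.301×10^8 km.
Circular speed at r₁: v₁ = √(μ/r₁) = √(1.327×10^11/6.67216×10^8) = 14.103 km/s.
Transfer-orbit speed at r₁ (vis-viva equation): v_a = √[μ(2/r₁ − 1/a_t)] = 9.4467 km/s.
First burn Δv₁ = |v_a − v₁| = 4.656 km/s.
At r₂, v₂ = √(μ/r₂) = 26.223 km/s.
Transfer-orbit speed at r₂: v_p = √[μ(2/r₂ − 1/a_t)] = 32.661 km/s.
Second burn Δv₂ = |v₂ − v_p| = 6.438 km/s.
Δv = Δv₁ + Δv₂ = 4.656 + 6.438 = 11.09 km/s.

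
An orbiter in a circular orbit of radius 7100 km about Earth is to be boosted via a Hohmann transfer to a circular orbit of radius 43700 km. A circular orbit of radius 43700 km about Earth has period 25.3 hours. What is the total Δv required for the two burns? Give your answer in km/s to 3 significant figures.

Δv = 3.75 km/s

From Kepler's third law T² = 4π²r³/μ at r = 43700 km, T = 25.3 hours = 25.3 × 3600 s = 91080 s: μ = 4π²r³/T² = 3.97153×10^5 km³/s².
Semi-major axis of the transfer orbit: a_t = (7100 + 43700)/2 = 25400 km.
Circular speed at r₁: v₁ = √(μ/r₁) = √(3.97153×10^5/7100) = 7.479 km/s.
On the transfer ellipse at r₁, v² = μ(2/r − 1/a) gives v_p = √[μ(2/r₁ − 1/a_t)] = 9.810 km/s.
First burn Δv₁ = |v_p − v₁| = 2.331 km/s.
Circular speed at r₂: v₂ = √(μ/r₂) = 3.015 km/s.
Transfer-orbit speed at r₂: v_a = √[μ(2/r₂ − 1/a_t)] = 1.594 km/s.
Second burn Δv₂ = |v₂ − v_a| = 1.421 km/s.
Δv = Δv₁ + Δv₂ = 2.331 + 1.421 = 3.752 km/s.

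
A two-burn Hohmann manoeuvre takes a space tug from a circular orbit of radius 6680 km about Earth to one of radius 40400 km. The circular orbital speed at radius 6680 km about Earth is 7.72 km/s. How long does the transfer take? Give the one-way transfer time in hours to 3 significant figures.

t = 5.00 hours

From the circular-orbit relation v² = μ/r at r = 6680 km: μ = v²r = (7.72)² × 6680 = 3.98117×10^5 km³/s².
Semi-major axis of the transfer orbit: a_t = (6680 + 40400)/2 = 23540 km.
Half the transfer-orbit period gives t = π√(a_t³/μ) = 17983 s.
Converting: 17983 s ÷ 3600 s/hour = 5.00 hours.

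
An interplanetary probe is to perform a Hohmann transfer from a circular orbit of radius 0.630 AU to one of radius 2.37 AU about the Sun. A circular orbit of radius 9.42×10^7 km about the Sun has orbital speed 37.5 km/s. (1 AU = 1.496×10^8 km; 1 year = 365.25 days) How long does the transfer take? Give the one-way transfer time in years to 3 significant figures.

t = 0.919 years

From the circular-orbit relation v² = μ/r at r = 9.42×10^7 km: μ = v²r = (37.5)² × 9.42×10^7 = 1.32469×10^11 km³/s².
In km: r₁ = 0.630 × 1.496×10^8 = 9.4248×10^7 km; r₂ = 2.37 × 1.496×10^8 = 3.54552×10^8 km.
Semi-major axis of the transfer orbit: a_t = (9.4248×10^7 + 3.54552×10^8)/2 = 2.244×10^8 km.
By Kepler's third law the transfer-orbit period is T = 2π√(a_t³/μ), so t = T/2 = 2.9015×10^7 s.
Converting: 2.9015×10^7 s ÷ 3.15576×10^7 s/year (365.25 × 86400) = 0.919 years.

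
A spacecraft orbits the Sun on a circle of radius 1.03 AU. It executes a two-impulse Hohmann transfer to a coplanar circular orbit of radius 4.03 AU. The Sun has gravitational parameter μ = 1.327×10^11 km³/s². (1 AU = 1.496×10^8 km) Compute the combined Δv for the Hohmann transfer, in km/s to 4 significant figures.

Δv = 13.06 km/s

In km: r₁ = 1.03 × 1.496×10^8 = 1.54088×10^8 km; r₂ = 4.03 × 1.496×10^8 = 6.02888×10^8 km.
The Hohmann ellipse has a_t = (r₁ + r₂)/2 = 3.78488×10^8 km.
At r₁ the circular-orbit speed is v₁ = √(μ/r₁) = 29.346145 km/s.
On the transfer ellipse at r₁, vis-viva equation gives v_p = √[μ(2/r₁ − 1/a_t)] = 37.037641 km/s.
First burn Δv₁ = |v_p − v₁| = 7.691 km/s.
At r₂, v₂ = √(μ/r₂) = 14.836 km/s.
Transfer-orbit speed at r₂: v_a = √[μ(2/r₂ − 1/a_t)] = 9.4662 km/s.
Second burn Δv₂ = |v₂ − v_a| = 5.370 km/s.
Δv = Δv₁ + Δv₂ = 7.691 + 5.370 = 13.06 km/s.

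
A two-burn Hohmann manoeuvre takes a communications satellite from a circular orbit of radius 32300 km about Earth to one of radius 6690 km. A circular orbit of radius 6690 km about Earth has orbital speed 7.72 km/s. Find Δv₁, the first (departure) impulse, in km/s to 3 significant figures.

Δv₁ = 1.46 km/s

From the circular-orbit relation v² = μ/r at r = 6690 km: μ = v²r = (7.72)² × 6690 = 3.98713×10^5 km³/s².
The Hohmann ellipse has a_t = (r₁ + r₂)/2 = 19495 km.
On the circular orbit at r = 32300 km, v_c = √(μ/r) = 3.513 km/s.
Vis-viva on the transfer ellipse at r = 32300 km gives v_t = √[μ(2/r − 1/a_t)] = 2.058 km/s.
Δv₁ = |v_t − v_c| = |2.058 − 3.513| = 1.455 km/s.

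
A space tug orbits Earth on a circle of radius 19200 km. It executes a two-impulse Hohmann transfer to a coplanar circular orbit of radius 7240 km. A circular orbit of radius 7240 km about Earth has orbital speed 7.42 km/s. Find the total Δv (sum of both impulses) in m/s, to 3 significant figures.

Δv = 2710 m/s

From the circular-orbit relation v² = μ/r at r = 7240 km: μ = v²r = (7.42)² × 7240 = 3.98608×10^5 km³/s².
The Hohmann ellipse has a_t = (r₁ + r₂)/2 = 13220 km.
Circular speed at r₁: v₁ = √(μ/r₁) = √(3.98608×10^5/19200) = 4.5564 km/s.
On the transfer ellipse at r₁, vis-viva equation gives v_a = √[μ(2/r₁ − 1/a_t)] = 3.3719 km/s.
First burn Δv₁ = |v_a − v₁| = 1.1845 km/s.
Circular speed at r₂: v₂ = √(μ/r₂) = 7.4200 km/s.
Transfer-orbit speed at r₂: v_p = √[μ(2/r₂ − 1/a_t)] = 8.9421 km/s.
Second burn Δv₂ = |v₂ − v_p| = 1.5221 km/s.
Δv = Δv₁ + Δv₂ = 1.1845 + 1.5221 = 2.707 km/s.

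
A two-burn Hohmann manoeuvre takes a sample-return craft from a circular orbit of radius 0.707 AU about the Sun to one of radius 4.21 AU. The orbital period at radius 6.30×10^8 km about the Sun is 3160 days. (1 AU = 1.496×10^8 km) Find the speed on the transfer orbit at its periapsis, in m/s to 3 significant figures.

v = 46300 m/s

From Kepler's third law T² = 4π²r³/μ at r = 6.30×10^8 km, T = 3160 days = 3160 × 86400 s = 2.73024×10^8 s: μ = 4π²r³/T² = 1.32428×10^11 km³/s².
In km: r₁ = 0.707 × 1.496×10^8 = 1.057672×10^8 km; r₂ = 4.21 × 1.496×10^8 = 6.29816×10^8 km.
The Hohmann ellipse has a_t = (r₁ + r₂)/2 = 3.677916×10^8 km.
At periapsis, r = 1.057672×10^8 km.
Vis-viva: v = √[μ(2/r − 1/a_t)] = √[1.32428×10^11 × (2/1.057672×10^8 − 1/3.677916×10^8)] = 46.30 km/s.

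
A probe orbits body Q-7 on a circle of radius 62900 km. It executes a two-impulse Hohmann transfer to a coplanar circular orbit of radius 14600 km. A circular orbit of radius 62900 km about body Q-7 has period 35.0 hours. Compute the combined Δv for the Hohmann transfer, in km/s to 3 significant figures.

From Kepler's third law T² = 4π²r³/μ at r = 62900 km, T = 35.0 hours = 35.0 × 3600 s = 1.260×10^5 s: μ = 4π²r³/T² = 6.18829×10^5 km³/s².
Transfer-ellipse semi-major axis a_t = (r₁ + r₂)/2 = (62900 + 14600)/2 = 38750 km.
At r₁ the circular-orbit speed is v₁ = √(μ/r₁) = 3.1366 km/s.
On the transfer ellipse at r₁, v² = μ(2/r − 1/a) gives v_a = √[μ(2/r₁ − 1/a_t)] = 1.9253 km/s.
First burn Δv₁ = |v_a − v₁| = 1.21130 km/s.
Circular speed at r₂: v₂ = √(μ/r₂) = 6.51042 km/s.
Transfer-orbit speed at r₂: v_p = √[μ(2/r₂ − 1/a_t)] = 8.29466 km/s.
Second burn Δv₂ = |v₂ − v_p| = 1.78424 km/s.
Δv = Δv₁ + Δv₂ = 1.21130 + 1.78424 = 2.996 km/s.

Δv = 3.00 km/s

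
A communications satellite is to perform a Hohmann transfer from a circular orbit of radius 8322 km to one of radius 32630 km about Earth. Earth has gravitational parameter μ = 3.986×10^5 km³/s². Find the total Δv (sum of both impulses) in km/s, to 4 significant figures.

Δv = 3.083 km/s

Semi-major axis of the transfer orbit: a_t = (8322 + 32630)/2 = 20476 km.
At r₁ the circular-orbit speed is v₁ = √(μ/r₁) = 6.921 km/s.
On the transfer ellipse at r₁, v² = μ(2/r − 1/a) gives v_p = √[μ(2/r₁ − 1/a_t)] = 8.737 km/s.
First burn Δv₁ = |v_p − v₁| = 1.816 km/s.
At r₂, v₂ = √(μ/r₂) = 3.495 km/s.
Transfer-orbit speed at r₂: v_a = √[μ(2/r₂ − 1/a_t)] = 2.228 km/s.
Second burn Δv₂ = |v₂ − v_a| = 1.267 km/s.
Total Δv = Δv₁ + Δv₂ = 3.083 km/s.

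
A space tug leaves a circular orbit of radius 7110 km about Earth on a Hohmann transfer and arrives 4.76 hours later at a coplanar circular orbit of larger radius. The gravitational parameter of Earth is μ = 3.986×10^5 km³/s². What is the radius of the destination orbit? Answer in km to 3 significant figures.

Transfer time t = 4.76 hours = 17136 s, and t = π√(a_t³/μ).
So a_t = (μ t²/π²)^(1/3) = (3.986×10^5 × (17136)² / π²)^(1/3) = 22804 km.
Since a_t = (r₁ + r₂)/2, r₂ = 2a_t − r₁ = 2×22804 − 7110 = 38498 km.

r₂ = 38500 km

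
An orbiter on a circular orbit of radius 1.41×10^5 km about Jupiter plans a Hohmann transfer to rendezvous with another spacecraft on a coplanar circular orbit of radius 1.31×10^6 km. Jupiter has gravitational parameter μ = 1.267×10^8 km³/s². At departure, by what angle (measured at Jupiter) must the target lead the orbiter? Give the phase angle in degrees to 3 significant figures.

φ = 106°

The Hohmann ellipse has a_t = (r₁ + r₂)/2 = 7.255×10^5 km.
Transfer time t = π√(a_t³/μ) = 1.7247×10^5 s.
Target angular speed ω₂ = √(μ/r₂³) = 7.5073×10^-6 rad/s.
Angle swept by the target during transfer: ω₂·t = 1.2948 rad = 74.19°.
Arrival is 180° from departure on the ellipse, so φ = 180° − 74.19° = 106°.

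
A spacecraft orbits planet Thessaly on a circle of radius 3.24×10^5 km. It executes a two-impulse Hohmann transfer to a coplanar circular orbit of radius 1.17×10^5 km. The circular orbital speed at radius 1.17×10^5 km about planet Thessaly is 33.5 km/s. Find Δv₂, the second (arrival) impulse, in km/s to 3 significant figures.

From the circular-orbit relation v² = μ/r at r = 1.17×10^5 km: μ = v²r = (33.5)² × 1.17×10^5 = 1.31303×10^8 km³/s².
The Hohmann ellipse has a_t = (r₁ + r₂)/2 = 2.205×10^5 km.
On the circular orbit at r = 1.170×10^5 km, v_c = √(μ/r) = 33.500 km/s.
Vis-viva on the transfer ellipse at r = 1.170×10^5 km gives v_t = √[μ(2/r − 1/a_t)] = 40.608 km/s.
Δv₂ = |v_t − v_c| = |40.608 − 33.500| = 7.108 km/s.

Δv₂ = 7.11 km/s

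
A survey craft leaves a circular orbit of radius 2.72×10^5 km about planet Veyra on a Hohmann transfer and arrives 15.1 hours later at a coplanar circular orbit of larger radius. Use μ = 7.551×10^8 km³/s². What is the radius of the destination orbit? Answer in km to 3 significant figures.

Transfer time t = 15.1 hours = 54360 s, and t = π√(a_t³/μ).
So a_t = (μ t²/π²)^(1/3) = (7.551×10^8 × (54360)² / π²)^(1/3) = 6.0919×10^5 km.
Since a_t = (r₁ + r₂)/2, r₂ = 2a_t − r₁ = 2×6.0919×10^5 − 2.720×10^5 = 9.4638×10^5 km.

r₂ = 9.46×10^5 km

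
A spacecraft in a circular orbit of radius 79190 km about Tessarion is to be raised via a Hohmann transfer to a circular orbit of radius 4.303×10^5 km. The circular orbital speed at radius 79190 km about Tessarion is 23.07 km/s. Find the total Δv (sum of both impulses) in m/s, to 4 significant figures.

Δv = 11290 m/s

From the circular-orbit relation v² = μ/r at r = 79190 km: μ = v²r = (23.07)² × 79190 = 4.21469×10^7 km³/s².
Semi-major axis of the transfer orbit: a_t = (79190 + 4.303×10^5)/2 = 2.54745×10^5 km.
Circular speed at r₁: v₁ = √(μ/r₁) = √(4.21469×10^7/79190) = 23.070 km/s.
Transfer-orbit speed at r₁ (v² = μ(2/r − 1/a)): v_p = √[μ(2/r₁ − 1/a_t)] = 29.983 km/s.
First burn Δv₁ = |v_p − v₁| = 6.913 km/s.
At r₂, v₂ = √(μ/r₂) = 9.897 km/s.
Transfer-orbit speed at r₂: v_a = √[μ(2/r₂ − 1/a_t)] = 5.518 km/s.
Second burn Δv₂ = |v₂ − v_a| = 4.379 km/s.
Total Δv = Δv₁ + Δv₂ = 11.29 km/s.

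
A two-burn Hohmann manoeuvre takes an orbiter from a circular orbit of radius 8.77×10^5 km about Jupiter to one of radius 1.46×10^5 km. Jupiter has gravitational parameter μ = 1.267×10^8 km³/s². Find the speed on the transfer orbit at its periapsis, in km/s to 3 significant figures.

v = 38.6 km/s

Semi-major axis of the transfer orbit: a_t = (8.770×10^5 + 1.460×10^5)/2 = 5.115×10^5 km.
At periapsis, r = 1.460×10^5 km.
Vis-viva: v = √[μ(2/r − 1/a_t)] = √[1.267×10^8 × (2/1.460×10^5 − 1/5.115×10^5)] = 38.57 km/s.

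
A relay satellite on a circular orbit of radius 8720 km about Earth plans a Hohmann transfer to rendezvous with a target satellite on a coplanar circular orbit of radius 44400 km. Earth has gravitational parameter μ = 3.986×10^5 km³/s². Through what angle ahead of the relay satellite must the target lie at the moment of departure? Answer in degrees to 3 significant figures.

φ = 96.7°

Transfer-ellipse semi-major axis a_t = (r₁ + r₂)/2 = (8720 + 44400)/2 = 26560 km.
Transfer time t = π√(a_t³/μ) = 21540 s.
The target's mean motion on its circular orbit is ω₂ = √(μ/r₂³) = 6.748×10^-5 rad/s.
Angle swept by the target during transfer: ω₂·t = 1.4535 rad = 83.28°.
Arrival is 180° from departure on the ellipse, so φ = 180° − 83.28° = 96.7°.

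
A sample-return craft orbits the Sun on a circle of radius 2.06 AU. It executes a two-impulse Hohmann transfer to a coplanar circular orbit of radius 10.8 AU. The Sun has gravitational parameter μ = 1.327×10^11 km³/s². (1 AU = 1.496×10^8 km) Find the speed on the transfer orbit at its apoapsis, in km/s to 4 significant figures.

In km: r₁ = 2.06 × 1.496×10^8 = 3.08176×10^8 km; r₂ = 10.8 × 1.496×10^8 = 1.61568×10^9 km.
The Hohmann ellipse has a_t = (r₁ + r₂)/2 = 9.61928×10^8 km.
The apoapsis of the transfer ellipse is at r = 1.61568×10^9 km.
Applying v² = μ(2/r − 1/a_t): v = 5.130 km/s.

v = 5.130 km/s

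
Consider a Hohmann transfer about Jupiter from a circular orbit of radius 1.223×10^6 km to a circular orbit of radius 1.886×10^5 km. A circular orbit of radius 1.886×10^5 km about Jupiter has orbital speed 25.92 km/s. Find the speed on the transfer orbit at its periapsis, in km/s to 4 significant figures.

From the circular-orbit relation v² = μ/r at r = 1.886×10^5 km: μ = v²r = (25.92)² × 1.886×10^5 = 1.26710×10^8 km³/s².
The Hohmann ellipse has a_t = (r₁ + r₂)/2 = 7.058×10^5 km.
At periapsis, r = 1.886×10^5 km.
From the vis-viva equation, v = √[μ(2/r − 1/a_t)] = 34.12 km/s.

v = 34.12 km/s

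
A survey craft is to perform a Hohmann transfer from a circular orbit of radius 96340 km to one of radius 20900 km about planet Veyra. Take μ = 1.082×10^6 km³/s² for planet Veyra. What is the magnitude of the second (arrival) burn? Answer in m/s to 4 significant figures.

The Hohmann ellipse has a_t = (r₁ + r₂)/2 = 58620 km.
Circular speed at r = 20900 km: v_c = √(μ/r) = 7.195 km/s.
Transfer-orbit speed at the same r (vis-viva, a = a_t): v_t = √[μ(2/r − 1/a_t)] = 9.224 km/s.
Δv₂ = |v_t − v_c| = |9.224 − 7.195| = 2.029 km/s.

Δv₂ = 2029 m/s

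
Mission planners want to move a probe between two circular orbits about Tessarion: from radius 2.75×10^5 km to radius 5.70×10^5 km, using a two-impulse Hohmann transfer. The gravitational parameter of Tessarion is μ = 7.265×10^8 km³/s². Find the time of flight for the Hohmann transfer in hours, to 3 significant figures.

t = 8.89 hours

Transfer-ellipse semi-major axis a_t = (r₁ + r₂)/2 = (2.750×10^5 + 5.700×10^5)/2 = 4.225×10^5 km.
Transfer time t = π√(a_t³/μ) = π√((4.225×10^5)³ / 7.265×10^8) = 32010 s.
Converting: 32010 s ÷ 3600 s/hour = 8.89 hours.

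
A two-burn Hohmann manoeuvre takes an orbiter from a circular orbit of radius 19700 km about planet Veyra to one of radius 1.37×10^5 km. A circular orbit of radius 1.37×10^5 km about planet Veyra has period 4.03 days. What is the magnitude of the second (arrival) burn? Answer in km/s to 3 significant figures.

Δv₂ = 1.23 km/s

From Kepler's third law T² = 4π²r³/μ at r = 1.37×10^5 km, T = 4.03 days = 4.03 × 86400 s = 3.48192×10^5 s: μ = 4π²r³/T² = 8.37305×10^5 km³/s².
Semi-major axis of the transfer orbit: a_t = (19700 + 1.370×10^5)/2 = 78350 km.
On the circular orbit at r = 1.370×10^5 km, v_c = √(μ/r) = 2.4722 km/s.
Transfer-orbit speed at the same r (vis-viva, a = a_t): v_t = √[μ(2/r − 1/a_t)] = 1.2396 km/s.
Δv₂ = |v_t − v_c| = |1.2396 − 2.4722| = 1.233 km/s.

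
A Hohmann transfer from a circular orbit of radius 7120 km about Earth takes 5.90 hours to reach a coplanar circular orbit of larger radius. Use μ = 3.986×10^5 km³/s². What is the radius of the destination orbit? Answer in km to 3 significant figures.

r₂ = 45500 km

Transfer time t = 5.90 hours = 21240 s, and t = π√(a_t³/μ).
So a_t = (μ t²/π²)^(1/3) = (3.986×10^5 × (21240)² / π²)^(1/3) = 26314 km.
Since a_t = (r₁ + r₂)/2, r₂ = 2a_t − r₁ = 2×26314 − 7120 = 45508 km.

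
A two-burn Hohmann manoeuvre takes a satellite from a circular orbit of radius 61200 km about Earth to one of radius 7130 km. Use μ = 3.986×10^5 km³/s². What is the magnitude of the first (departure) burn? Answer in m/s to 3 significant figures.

Δv₁ = 1390 m/s

The Hohmann ellipse has a_t = (r₁ + r₂)/2 = 34165 km.
Circular speed at r = 61200 km: v_c = √(μ/r) = 2.552 km/s.
Transfer-orbit speed at the same r (vis-viva, a = a_t): v_t = √[μ(2/r − 1/a_t)] = 1.166 km/s.
Δv₁ = |v_t − v_c| = |1.166 − 2.552| = 1.386 km/s.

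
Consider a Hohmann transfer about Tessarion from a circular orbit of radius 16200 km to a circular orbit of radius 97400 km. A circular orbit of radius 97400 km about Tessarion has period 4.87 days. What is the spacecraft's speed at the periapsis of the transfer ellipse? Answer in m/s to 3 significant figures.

v = 4670 m/s

From Kepler's third law T² = 4π²r³/μ at r = 97400 km, T = 4.87 days = 4.87 × 86400 s = 4.20768×10^5 s: μ = 4π²r³/T² = 2.06040×10^5 km³/s².
Transfer-ellipse semi-major axis a_t = (r₁ + r₂)/2 = (16200 + 97400)/2 = 56800 km.
The periapsis of the transfer ellipse is at r = 16200 km.
Vis-viva: v = √[μ(2/r − 1/a_t)] = √[2.06040×10^5 × (2/16200 − 1/56800)] = 4.670 km/s.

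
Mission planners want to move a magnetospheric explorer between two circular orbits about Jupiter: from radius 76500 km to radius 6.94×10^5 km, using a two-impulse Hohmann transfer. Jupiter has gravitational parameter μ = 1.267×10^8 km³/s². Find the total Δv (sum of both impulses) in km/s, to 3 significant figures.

Δv = 21.4 km/s

The Hohmann ellipse has a_t = (r₁ + r₂)/2 = 3.8525×10^5 km.
At r₁ the circular-orbit speed is v₁ = √(μ/r₁) = 40.6965 km/s.
Transfer-orbit speed at r₁ (vis-viva equation): v_p = √[μ(2/r₁ − 1/a_t)] = 54.6218 km/s.
First burn Δv₁ = |v_p − v₁| = 13.93 km/s.
Circular speed at r₂: v₂ = √(μ/r₂) = 13.512 km/s.
Transfer-orbit speed at r₂: v_a = √[μ(2/r₂ − 1/a_t)] = 6.0210 km/s.
Second burn Δv₂ = |v₂ − v_a| = 7.491 km/s.
Total Δv = Δv₁ + Δv₂ = 21.42 km/s.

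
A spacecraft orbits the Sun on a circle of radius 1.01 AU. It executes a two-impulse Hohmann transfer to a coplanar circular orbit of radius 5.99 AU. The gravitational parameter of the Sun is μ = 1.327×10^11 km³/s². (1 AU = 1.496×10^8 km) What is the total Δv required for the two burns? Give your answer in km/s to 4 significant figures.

In km: r₁ = 1.01 × 1.496×10^8 = 1.51096×10^8 km; r₂ = 5.99 × 1.496×10^8 = 8.96104×10^8 km.
Semi-major axis of the transfer orbit: a_t = (1.51096×10^8 + 8.96104×10^8)/2 = 5.236×10^8 km.
At r₁ the circular-orbit speed is v₁ = √(μ/r₁) = 29.635 km/s.
Transfer-orbit speed at r₁ (vis-viva equation): v_p = √[μ(2/r₁ − 1/a_t)] = 38.769 km/s.
First burn Δv₁ = |v_p − v₁| = 9.134 km/s.
Circular speed at r₂: v₂ = √(μ/r₂) = 12.169 km/s.
Transfer-orbit speed at r₂: v_a = √[μ(2/r₂ − 1/a_t)] = 6.5371 km/s.
Second burn Δv₂ = |v₂ − v_a| = 5.632 km/s.
Δv = Δv₁ + Δv₂ = 9.134 + 5.632 = 14.77 km/s.

Δv = 14.77 km/s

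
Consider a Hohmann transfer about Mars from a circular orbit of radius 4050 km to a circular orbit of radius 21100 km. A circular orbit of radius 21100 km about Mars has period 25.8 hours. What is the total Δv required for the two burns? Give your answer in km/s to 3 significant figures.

Δv = 1.58 km/s

From Kepler's third law T² = 4π²r³/μ at r = 21100 km, T = 25.8 hours = 25.8 × 3600 s = 92880 s: μ = 4π²r³/T² = 42989.5 km³/s².
Semi-major axis of the transfer orbit: a_t = (4050 + 21100)/2 = 12575 km.
At r₁ the circular-orbit speed is v₁ = √(μ/r₁) = 3.2580 km/s.
On the transfer ellipse at r₁, vis-viva gives v_p = √[μ(2/r₁ − 1/a_t)] = 4.2203 km/s.
First burn Δv₁ = |v_p − v₁| = 0.9623 km/s.
Circular speed at r₂: v₂ = √(μ/r₂) = 1.42738 km/s.
Transfer-orbit speed at r₂: v_a = √[μ(2/r₂ − 1/a_t)] = 0.810053 km/s.
Second burn Δv₂ = |v₂ − v_a| = 0.6173 km/s.
Δv = Δv₁ + Δv₂ = 0.9623 + 0.6173 = 1.580 km/s.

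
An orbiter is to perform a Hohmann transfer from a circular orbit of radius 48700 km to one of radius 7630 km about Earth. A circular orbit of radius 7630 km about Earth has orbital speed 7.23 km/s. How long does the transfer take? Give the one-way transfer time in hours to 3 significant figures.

t = 6.53 hours

From the circular-orbit relation v² = μ/r at r = 7630 km: μ = v²r = (7.23)² × 7630 = 3.98842×10^5 km³/s².
The Hohmann ellipse has a_t = (r₁ + r₂)/2 = 28165 km.
By Kepler's third law the transfer-orbit period is T = 2π√(a_t³/μ), so t = T/2 = 23510 s.
Converting: 23510 s ÷ 3600 s/hour = 6.53 hours.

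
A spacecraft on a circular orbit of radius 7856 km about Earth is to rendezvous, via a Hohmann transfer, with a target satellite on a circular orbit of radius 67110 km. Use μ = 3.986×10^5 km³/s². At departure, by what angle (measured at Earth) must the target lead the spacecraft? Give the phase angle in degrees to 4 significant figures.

Semi-major axis of the transfer orbit: a_t = (7856 + 67110)/2 = 37483 km.
Transfer time t = π√(a_t³/μ) = 36110.4 s.
Target angular speed ω₂ = √(μ/r₂³) = 3.63151×10^-5 rad/s.
Angle swept by the target during transfer: ω₂·t = 1.3114 rad = 75.14°.
Arrival is 180° from departure on the ellipse, so φ = 180° − 75.14° = 104.9°.

φ = 104.9°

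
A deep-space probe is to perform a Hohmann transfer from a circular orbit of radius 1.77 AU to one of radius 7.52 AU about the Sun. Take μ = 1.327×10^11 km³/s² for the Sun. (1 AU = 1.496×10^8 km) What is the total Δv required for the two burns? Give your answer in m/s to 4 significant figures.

Δv = 10250 m/s

In km: r₁ = 1.77 × 1.496×10^8 = 2.64792×10^8 km; r₂ = 7.52 × 1.496×10^8 = 1.124992×10^9 km.
Transfer-ellipse semi-major axis a_t = (r₁ + r₂)/2 = (2.64792×10^8 + 1.124992×10^9)/2 = 6.94892×10^8 km.
At r₁ the circular-orbit speed is v₁ = √(μ/r₁) = 22.386 km/s.
On the transfer ellipse at r₁, vis-viva gives v_p = √[μ(2/r₁ − 1/a_t)] = 28.484 km/s.
First burn Δv₁ = |v_p − v₁| = 6.098 km/s.
Circular speed at r₂: v₂ = √(μ/r₂) = 10.86 km/s.
Transfer-orbit speed at r₂: v_a = √[μ(2/r₂ − 1/a_t)] = 6.704 km/s.
Second burn Δv₂ = |v₂ − v_a| = 4.156 km/s.
Total Δv = Δv₁ + Δv₂ = 10.25 km/s.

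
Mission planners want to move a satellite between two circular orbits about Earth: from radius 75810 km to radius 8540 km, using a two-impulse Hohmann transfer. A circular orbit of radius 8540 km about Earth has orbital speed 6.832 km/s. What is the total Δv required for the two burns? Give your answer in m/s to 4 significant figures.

From the circular-orbit relation v² = μ/r at r = 8540 km: μ = v²r = (6.832)² × 8540 = 3.98615×10^5 km³/s².
The Hohmann ellipse has a_t = (r₁ + r₂)/2 = 42175 km.
Circular speed at r₁: v₁ = √(μ/r₁) = √(3.98615×10^5/75810) = 2.293 km/s.
On the transfer ellipse at r₁, vis-viva equation gives v_a = √[μ(2/r₁ − 1/a_t)] = 1.032 km/s.
First burn Δv₁ = |v_a − v₁| = 1.261 km/s.
At r₂, v₂ = √(μ/r₂) = 6.832 km/s.
Transfer-orbit speed at r₂: v_p = √[μ(2/r₂ − 1/a_t)] = 9.160 km/s.
Second burn Δv₂ = |v₂ − v_p| = 2.328 km/s.
Total Δv = Δv₁ + Δv₂ = 3.589 km/s.

Δv = 3589 m/s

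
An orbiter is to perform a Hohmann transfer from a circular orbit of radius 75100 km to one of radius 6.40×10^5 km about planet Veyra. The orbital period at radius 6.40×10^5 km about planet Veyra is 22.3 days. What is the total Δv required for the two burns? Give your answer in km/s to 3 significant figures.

From Kepler's third law T² = 4π²r³/μ at r = 6.40×10^5 km, T = 22.3 days = 22.3 × 86400 s = 1.92672×10^6 s: μ = 4π²r³/T² = 2.78781×10^6 km³/s².
Transfer-ellipse semi-major axis a_t = (r₁ + r₂)/2 = (75100 + 6.400×10^5)/2 = 3.5755×10^5 km.
At r₁ the circular-orbit speed is v₁ = √(μ/r₁) = 6.0927 km/s.
Transfer-orbit speed at r₁ (vis-viva): v_p = √[μ(2/r₁ − 1/a_t)] = 8.1514 km/s.
First burn Δv₁ = |v_p − v₁| = 2.0587 km/s.
At r₂, v₂ = √(μ/r₂) = 2.0871 km/s.
Transfer-orbit speed at r₂: v_a = √[μ(2/r₂ − 1/a_t)] = 0.95652 km/s.
Second burn Δv₂ = |v₂ − v_a| = 1.1306 km/s.
Total Δv = Δv₁ + Δv₂ = 3.189 km/s.

Δv = 3.19 km/s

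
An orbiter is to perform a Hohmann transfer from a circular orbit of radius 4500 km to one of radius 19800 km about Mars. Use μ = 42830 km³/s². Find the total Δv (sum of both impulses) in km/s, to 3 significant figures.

Semi-major axis of the transfer orbit: a_t = (4500 + 19800)/2 = 12150 km.
At r₁ the circular-orbit speed is v₁ = √(μ/r₁) = 3.0851 km/s.
Transfer-orbit speed at r₁ (v² = μ(2/r − 1/a)): v_p = √[μ(2/r₁ − 1/a_t)] = 3.9383 km/s.
First burn Δv₁ = |v_p − v₁| = 0.8532 km/s.
At r₂, v₂ = √(μ/r₂) = 1.4708 km/s.
Transfer-orbit speed at r₂: v_a = √[μ(2/r₂ − 1/a_t)] = 0.89508 km/s.
Second burn Δv₂ = |v₂ − v_a| = 0.5757 km/s.
Total Δv = Δv₁ + Δv₂ = 1.429 km/s.

Δv = 1.43 km/s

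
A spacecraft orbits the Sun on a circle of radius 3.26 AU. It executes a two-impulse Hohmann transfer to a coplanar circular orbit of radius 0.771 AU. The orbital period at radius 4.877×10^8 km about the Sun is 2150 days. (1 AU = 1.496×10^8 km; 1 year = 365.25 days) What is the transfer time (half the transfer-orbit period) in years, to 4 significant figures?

t = 1.431 years

From Kepler's third law T² = 4π²r³/μ at r = 4.877×10^8 km, T = 2150 days = 2150 × 86400 s = 1.8576×10^8 s: μ = 4π²r³/T² = 1.32713×10^11 km³/s².
In km: r₁ = 3.26 × 1.496×10^8 = 4.87696×10^8 km; r₂ = 0.771 × 1.496×10^8 = 1.153416×10^8 km.
The Hohmann ellipse has a_t = (r₁ + r₂)/2 = 3.015188×10^8 km.
Half the transfer-orbit period gives t = π√(a_t³/μ) = 4.515×10^7 s.
Converting: 4.515×10^7 s ÷ 3.15576×10^7 s/year (365.25 × 86400) = 1.431 years.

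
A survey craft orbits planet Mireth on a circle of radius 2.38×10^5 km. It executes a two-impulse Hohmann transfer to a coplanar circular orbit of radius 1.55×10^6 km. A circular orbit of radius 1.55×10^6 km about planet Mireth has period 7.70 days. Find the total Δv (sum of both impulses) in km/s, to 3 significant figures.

Δv = 18.9 km/s

From Kepler's third law T² = 4π²r³/μ at r = 1.55×10^6 km, T = 7.70 days = 7.70 × 86400 s = 6.6528×10^5 s: μ = 4π²r³/T² = 3.32159×10^8 km³/s².
The Hohmann ellipse has a_t = (r₁ + r₂)/2 = 8.940×10^5 km.
Circular speed at r₁: v₁ = √(μ/r₁) = √(3.32159×10^8/2.380×10^5) = 37.36 km/s.
Transfer-orbit speed at r₁ (vis-viva equation): v_p = √[μ(2/r₁ − 1/a_t)] = 49.19 km/s.
First burn Δv₁ = |v_p − v₁| = 11.83 km/s.
At r₂, v₂ = √(μ/r₂) = 14.639 km/s.
Transfer-orbit speed at r₂: v_a = √[μ(2/r₂ − 1/a_t)] = 7.5531 km/s.
Second burn Δv₂ = |v₂ − v_a| = 7.086 km/s.
Δv = Δv₁ + Δv₂ = 11.83 + 7.086 = 18.92 km/s.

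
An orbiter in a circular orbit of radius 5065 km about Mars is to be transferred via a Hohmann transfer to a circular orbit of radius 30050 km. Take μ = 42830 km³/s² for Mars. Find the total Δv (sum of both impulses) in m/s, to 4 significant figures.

Transfer-ellipse semi-major axis a_t = (r₁ + r₂)/2 = (5065 + 30050)/2 = 17557.5 km.
Circular speed at r₁: v₁ = √(μ/r₁) = √(42830/5065) = 2.9079 km/s.
Transfer-orbit speed at r₁ (vis-viva equation): v_p = √[μ(2/r₁ − 1/a_t)] = 3.8043 km/s.
First burn Δv₁ = |v_p − v₁| = 0.8964 km/s.
Circular speed at r₂: v₂ = √(μ/r₂) = 1.19386 km/s.
Transfer-orbit speed at r₂: v_a = √[μ(2/r₂ − 1/a_t)] = 0.641225 km/s.
Second burn Δv₂ = |v₂ − v_a| = 0.5526 km/s.
Δv = Δv₁ + Δv₂ = 0.8964 + 0.5526 = 1.449 km/s.

Δv = 1449 m/s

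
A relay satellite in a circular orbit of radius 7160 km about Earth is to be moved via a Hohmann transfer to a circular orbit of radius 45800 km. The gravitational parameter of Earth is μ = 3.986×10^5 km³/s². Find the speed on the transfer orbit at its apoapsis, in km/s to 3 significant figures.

Transfer-ellipse semi-major axis a_t = (r₁ + r₂)/2 = (7160 + 45800)/2 = 26480 km.
At apoapsis, r = 45800 km.
Vis-viva: v = √[μ(2/r − 1/a_t)] = √[3.986×10^5 × (2/45800 − 1/26480)] = 1.534 km/s.

v = 1.53 km/s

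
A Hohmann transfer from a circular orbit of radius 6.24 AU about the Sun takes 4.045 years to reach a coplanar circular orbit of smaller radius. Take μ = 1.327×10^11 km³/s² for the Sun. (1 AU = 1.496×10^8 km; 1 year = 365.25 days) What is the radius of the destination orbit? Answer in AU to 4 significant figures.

r₂ = 1.819 AU

In km: r₁ = 6.24 × 1.496×10^8 = 9.33504×10^8 km.
Transfer time t = 4.045 years × 365.25 × 86400 s = 1.27650492×10^8 s, and t = π√(a_t³/μ).
So a_t = (μ t²/π²)^(1/3) = (1.327×10^11 × (1.27650492×10^8)² / π²)^(1/3) = 6.0284×10^8 km.
Since a_t = (r₁ + r₂)/2, r₂ = 2a_t − r₁ = 2×6.0284×10^8 − 9.33504×10^8 = 2.72176×10^8 km.
In AU: r₂ = 2.72176×10^8 / 1.496×10^8 = 1.819 AU.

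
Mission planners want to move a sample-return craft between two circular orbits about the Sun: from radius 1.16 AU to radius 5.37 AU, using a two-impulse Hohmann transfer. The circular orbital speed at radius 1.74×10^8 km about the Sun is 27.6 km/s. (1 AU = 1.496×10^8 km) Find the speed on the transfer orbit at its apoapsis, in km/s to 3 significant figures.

From the circular-orbit relation v² = μ/r at r = 1.74×10^8 km: μ = v²r = (27.6)² × 1.74×10^8 = 1.32546×10^11 km³/s².
In km: r₁ = 1.16 × 1.496×10^8 = 1.73536×10^8 km; r₂ = 5.37 × 1.496×10^8 = 8.03352×10^8 km.
Transfer-ellipse semi-major axis a_t = (r₁ + r₂)/2 = (1.73536×10^8 + 8.03352×10^8)/2 = 4.88444×10^8 km.
The apoapsis of the transfer ellipse is at r = 8.03352×10^8 km.
From the vis-viva equation, v = √[μ(2/r − 1/a_t)] = 7.656 km/s.

v = 7.66 km/s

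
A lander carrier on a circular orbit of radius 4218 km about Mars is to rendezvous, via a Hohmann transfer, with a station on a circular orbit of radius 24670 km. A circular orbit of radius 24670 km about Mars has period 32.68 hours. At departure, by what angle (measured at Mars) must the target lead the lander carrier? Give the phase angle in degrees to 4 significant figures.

φ = 99.36°

From Kepler's third law T² = 4π²r³/μ at r = 24670 km, T = 32.68 hours = 32.68 × 3600 s = 1.17648×10^5 s: μ = 4π²r³/T² = 42825.1 km³/s².
Semi-major axis of the transfer orbit: a_t = (4218 + 24670)/2 = 14444 km.
The half-period of the transfer ellipse is t = π√(a_t³/μ) = 26350 s.
Target angular speed ω₂ = √(μ/r₂³) = 5.341×10^-5 rad/s.
Angle swept by the target during transfer: ω₂·t = 1.4074 rad = 80.64°.
The lander carrier traverses 180° on the transfer ellipse, so the target must lead by 180° − 80.64° = 99.36°.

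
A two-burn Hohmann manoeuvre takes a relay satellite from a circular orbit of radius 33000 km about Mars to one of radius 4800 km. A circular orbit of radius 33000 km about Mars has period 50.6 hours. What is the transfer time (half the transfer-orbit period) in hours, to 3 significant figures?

t = 11.0 hours

From Kepler's third law T² = 4π²r³/μ at r = 33000 km, T = 50.6 hours = 50.6 × 3600 s = 1.8216×10^5 s: μ = 4π²r³/T² = 42755.8 km³/s².
Transfer-ellipse semi-major axis a_t = (r₁ + r₂)/2 = (33000 + 4800)/2 = 18900 km.
By Kepler's third law the transfer-orbit period is T = 2π√(a_t³/μ), so t = T/2 = 39480 s.
Converting: 39480 s ÷ 3600 s/hour = 11.0 hours.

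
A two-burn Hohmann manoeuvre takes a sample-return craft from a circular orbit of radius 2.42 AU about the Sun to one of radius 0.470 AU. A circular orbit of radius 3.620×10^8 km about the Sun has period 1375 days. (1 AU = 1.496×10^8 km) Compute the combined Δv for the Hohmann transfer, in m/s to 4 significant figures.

Δv = 21000 m/s

From Kepler's third law T² = 4π²r³/μ at r = 3.620×10^8 km, T = 1375 days = 1375 × 86400 s = 1.188×10^8 s: μ = 4π²r³/T² = 1.32694×10^11 km³/s².
In km: r₁ = 2.42 × 1.496×10^8 = 3.62032×10^8 km; r₂ = 0.470 × 1.496×10^8 = 7.0312×10^7 km.
Transfer-ellipse semi-major axis a_t = (r₁ + r₂)/2 = (3.62032×10^8 + 7.0312×10^7)/2 = 2.16172×10^8 km.
At r₁ the circular-orbit speed is v₁ = √(μ/r₁) = 19.1449 km/s.
Transfer-orbit speed at r₁ (v² = μ(2/r − 1/a)): v_a = √[μ(2/r₁ − 1/a_t)] = 10.9186 km/s.
First burn Δv₁ = |v_a − v₁| = 8.2263 km/s.
At r₂, v₂ = √(μ/r₂) = 43.442 km/s.
Transfer-orbit speed at r₂: v_p = √[μ(2/r₂ − 1/a_t)] = 56.219 km/s.
Second burn Δv₂ = |v₂ − v_p| = 12.777 km/s.
Total Δv = Δv₁ + Δv₂ = 21.00 km/s.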